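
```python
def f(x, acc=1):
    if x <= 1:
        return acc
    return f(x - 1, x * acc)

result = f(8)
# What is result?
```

Accumulator trace (n, acc): (8, 1) -> (7, 8) -> (6, 56) -> (5, 336) -> (4, 1680) -> (3, 6720) -> (2, 20160) -> (1, 40320) -> return 40320

Answer: 40320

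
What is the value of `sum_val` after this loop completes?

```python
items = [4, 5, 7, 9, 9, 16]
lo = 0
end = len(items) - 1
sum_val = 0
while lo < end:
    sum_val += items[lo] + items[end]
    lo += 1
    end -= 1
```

Sum of pairs from ends
`sum_val` takes the values: 0 → 20 → 34 → 50

Answer: 50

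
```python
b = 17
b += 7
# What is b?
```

Trace:
`b = 17` → b = 17
`b += 7` → b = 24
So b = 24

Answer: 24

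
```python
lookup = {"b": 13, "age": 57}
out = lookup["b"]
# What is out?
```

Trace:
`lookup = {"b": 13, "age": 57}` → lookup = {'b': 13, 'age': 57}
`out = lookup["b"]` → out = 13
So out = 13

Answer: 13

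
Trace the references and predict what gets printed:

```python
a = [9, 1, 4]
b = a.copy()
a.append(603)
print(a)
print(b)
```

Key concept: list.copy() creates independent copy.
Step by step:
`a = [9, 1, 4]` → a = [9, 1, 4]
`b = a.copy()` → b = [9, 1, 4]
`a.append(603)` → a = [9, 1, 4, 603]
`print(a)` → prints [9, 1, 4, 603]
`print(b)` → prints [9, 1, 4]

Answer:
[9, 1, 4, 603]
[9, 1, 4]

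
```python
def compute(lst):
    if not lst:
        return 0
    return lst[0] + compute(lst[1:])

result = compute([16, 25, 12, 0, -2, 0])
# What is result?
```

16 + 25 + 12 + 0 + (-2) + 0 + 0 = 51

Answer: 51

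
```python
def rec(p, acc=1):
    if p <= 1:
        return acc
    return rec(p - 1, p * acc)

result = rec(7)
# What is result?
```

Accumulator trace (n, acc): (7, 1) -> (6, 7) -> (5, 42) -> (4, 210) -> (3, 840) -> (2, 2520) -> (1, 5040) -> return 5040

Answer: 5040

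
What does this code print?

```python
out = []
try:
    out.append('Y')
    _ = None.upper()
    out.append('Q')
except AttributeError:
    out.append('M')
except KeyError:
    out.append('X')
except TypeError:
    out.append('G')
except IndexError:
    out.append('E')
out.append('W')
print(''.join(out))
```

Execution trace: 'Y' (try body) → 'M' (except AttributeError) → 'W' (after the try/except). Output: YMW

Answer: YMW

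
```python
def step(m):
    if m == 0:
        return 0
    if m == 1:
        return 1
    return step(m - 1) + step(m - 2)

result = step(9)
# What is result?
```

Build up from base cases: step(0)=0, step(1)=1, step(2)=1, step(3)=2, step(4)=3, step(5)=5, step(6)=8, ..., step(9)=34

Answer: 34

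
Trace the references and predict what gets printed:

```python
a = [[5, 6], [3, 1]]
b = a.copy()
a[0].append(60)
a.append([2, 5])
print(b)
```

Key concept: shallow copy with nested lists.
Step by step:
`a = [[5, 6], [3, 1]]` → a = [[5, 6], [3, 1]]
`b = a.copy()` → b = [[5, 6], [3, 1]]
`a[0].append(60)` → a = [[5, 6, 60], [3, 1]]; b = [[5, 6, 60], [3, 1]]
`a.append([2, 5])` → a = [[5, 6, 60], [3, 1], [2, 5]]
`print(b)` → prints [[5, 6, 60], [3, 1]]

Answer: [[5, 6, 60], [3, 1]]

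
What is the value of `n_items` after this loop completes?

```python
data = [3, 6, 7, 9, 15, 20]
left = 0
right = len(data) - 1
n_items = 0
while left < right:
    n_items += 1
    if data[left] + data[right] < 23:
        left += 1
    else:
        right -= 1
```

Steps to find pair summing to 23
`n_items` takes the values: 0 → 1 → 2 → 3 → 4 → 5

Answer: 5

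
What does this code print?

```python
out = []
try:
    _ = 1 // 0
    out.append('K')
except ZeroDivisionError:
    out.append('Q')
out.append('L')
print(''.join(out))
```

Execution trace: 'Q' (except ZeroDivisionError) → 'L' (after the try/except). Output: QL

Answer: QL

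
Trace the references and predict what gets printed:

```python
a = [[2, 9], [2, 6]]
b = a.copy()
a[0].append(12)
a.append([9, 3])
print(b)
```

Key concept: shallow copy with nested lists.
Step by step:
`a = [[2, 9], [2, 6]]` → a = [[2, 9], [2, 6]]
`b = a.copy()` → b = [[2, 9], [2, 6]]
`a[0].append(12)` → a = [[2, 9, 12], [2, 6]]; b = [[2, 9, 12], [2, 6]]
`a.append([9, 3])` → a = [[2, 9, 12], [2, 6], [9, 3]]
`print(b)` → prints [[2, 9, 12], [2, 6]]

Answer: [[2, 9, 12], [2, 6]]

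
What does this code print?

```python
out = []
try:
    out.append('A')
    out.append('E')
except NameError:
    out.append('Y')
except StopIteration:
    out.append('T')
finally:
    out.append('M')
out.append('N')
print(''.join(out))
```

Execution trace: 'A' (try body) → 'E' (try body, no exception) → 'M' (finally) → 'N' (after the try/except). Output: AEMN

Answer: AEMN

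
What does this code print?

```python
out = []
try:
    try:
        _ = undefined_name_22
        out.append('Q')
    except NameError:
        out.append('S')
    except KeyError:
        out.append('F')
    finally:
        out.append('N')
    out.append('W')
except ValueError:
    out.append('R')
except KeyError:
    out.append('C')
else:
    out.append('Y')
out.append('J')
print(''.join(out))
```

Execution trace: 'S' (inner except NameError) → 'N' (inner finally) → 'W' (try body, no exception) → 'Y' (else) → 'J' (after the try/except). Output: SNWYJ

Answer: SNWYJ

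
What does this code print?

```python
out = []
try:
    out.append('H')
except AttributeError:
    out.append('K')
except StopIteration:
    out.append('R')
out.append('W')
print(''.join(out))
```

Execution trace: 'H' (try body, no exception) → 'W' (after the try/except). Output: HW

Answer: HW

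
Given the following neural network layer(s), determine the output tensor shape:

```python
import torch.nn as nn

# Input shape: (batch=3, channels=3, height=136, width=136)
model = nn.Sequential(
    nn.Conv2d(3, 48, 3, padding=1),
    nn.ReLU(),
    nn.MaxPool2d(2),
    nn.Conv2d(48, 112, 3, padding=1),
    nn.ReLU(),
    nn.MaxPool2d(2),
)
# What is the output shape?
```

Input: (3, 3, 136, 136) -> after first Conv2d: (3, 48, 136, 136) -> after first MaxPool2d: (3, 48, 68, 68) -> after second Conv2d: (3, 112, 68, 68) -> Output: (3, 112, 34, 34)

Answer: (3, 112, 34, 34)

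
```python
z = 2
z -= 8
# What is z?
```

Trace:
`z = 2` → z = 2
`z -= 8` → z = -6
So z = -6

Answer: -6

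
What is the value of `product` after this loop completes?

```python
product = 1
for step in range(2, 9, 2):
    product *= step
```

Product of even numbers 2 to 8
`product` takes the values: 1 → 2 → 8 → 48 → 384

Answer: 384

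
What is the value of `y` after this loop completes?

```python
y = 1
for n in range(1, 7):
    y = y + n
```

Start at 1, add 1 through 6
`y` takes the values: 1 → 2 → 4 → 7 → 11 → 16 → 22

Answer: 22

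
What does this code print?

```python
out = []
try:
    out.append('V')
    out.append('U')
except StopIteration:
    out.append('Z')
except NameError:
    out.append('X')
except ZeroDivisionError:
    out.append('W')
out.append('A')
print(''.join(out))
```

Execution trace: 'V' (try body) → 'U' (try body, no exception) → 'A' (after the try/except). Output: VUA

Answer: VUA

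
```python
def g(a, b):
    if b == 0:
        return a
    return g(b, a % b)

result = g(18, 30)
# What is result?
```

g(18, 30) -> g(30, 18) -> g(18, 12) -> g(12, 6) -> g(6, 0) -> 6

Answer: 6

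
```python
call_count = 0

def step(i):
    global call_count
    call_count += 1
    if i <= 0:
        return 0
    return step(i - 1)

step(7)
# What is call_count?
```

Linear recursion stepping by 1: 8 calls from i=7 down to ≤0.

Answer: 8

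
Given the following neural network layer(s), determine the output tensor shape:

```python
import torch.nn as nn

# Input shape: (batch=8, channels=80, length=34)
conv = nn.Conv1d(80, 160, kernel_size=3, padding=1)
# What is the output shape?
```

Input: (8, 80, 34) -> Output: (8, 160, 34)

Answer: (8, 160, 34)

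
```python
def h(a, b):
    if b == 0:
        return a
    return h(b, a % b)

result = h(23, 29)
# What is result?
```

h(23, 29) -> h(29, 23) -> h(23, 6) -> h(6, 5) -> h(5, 1) -> h(1, 0) -> 1

Answer: 1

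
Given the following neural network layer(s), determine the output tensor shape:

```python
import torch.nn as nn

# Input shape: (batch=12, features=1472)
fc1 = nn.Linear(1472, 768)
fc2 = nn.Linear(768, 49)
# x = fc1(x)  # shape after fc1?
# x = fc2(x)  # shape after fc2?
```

Input: (12, 1472) -> after fc1: (12, 768) -> Output: (12, 49)

Answer: (12, 49)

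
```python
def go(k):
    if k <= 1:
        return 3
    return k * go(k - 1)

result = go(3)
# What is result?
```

go(3) = 3 * 2 * 3 = 18

Answer: 18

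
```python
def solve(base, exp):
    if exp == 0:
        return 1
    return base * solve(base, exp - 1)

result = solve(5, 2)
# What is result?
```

solve(5, 2) = 5 * 5 = 25

Answer: 25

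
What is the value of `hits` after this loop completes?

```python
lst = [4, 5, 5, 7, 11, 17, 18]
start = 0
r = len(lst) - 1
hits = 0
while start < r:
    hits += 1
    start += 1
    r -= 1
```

Iterations until pointers meet (list length 7)
`hits` takes the values: 0 → 1 → 2 → 3

Answer: 3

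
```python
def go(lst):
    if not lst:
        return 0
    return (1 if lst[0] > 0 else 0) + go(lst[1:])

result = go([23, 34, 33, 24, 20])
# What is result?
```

Count of positive elements in [23, 34, 33, 24, 20] = 5

Answer: 5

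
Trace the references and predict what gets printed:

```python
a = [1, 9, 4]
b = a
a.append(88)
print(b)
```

Key concept: basic list aliasing.
Step by step:
`a = [1, 9, 4]` → a = [1, 9, 4]
`b = a` → b = [1, 9, 4] (same object as a)
`a.append(88)` → a = [1, 9, 4, 88] (same object as b); b = [1, 9, 4, 88] (same object as a)
`print(b)` → prints [1, 9, 4, 88]

Answer: [1, 9, 4, 88]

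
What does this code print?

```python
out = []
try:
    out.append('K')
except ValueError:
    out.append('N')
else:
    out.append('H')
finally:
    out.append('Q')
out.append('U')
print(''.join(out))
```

Execution trace: 'K' (try body, no exception) → 'H' (else) → 'Q' (finally) → 'U' (after the try/except). Output: KHQU

Answer: KHQU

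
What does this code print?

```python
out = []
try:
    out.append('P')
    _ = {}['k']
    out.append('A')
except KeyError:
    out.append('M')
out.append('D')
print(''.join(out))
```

Execution trace: 'P' (try body) → 'M' (except KeyError) → 'D' (after the try/except). Output: PMD

Answer: PMD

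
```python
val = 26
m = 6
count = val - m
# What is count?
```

Trace:
`val = 26` → val = 26
`m = 6` → m = 6
`count = val - m` → count = 20
So count = 20

Answer: 20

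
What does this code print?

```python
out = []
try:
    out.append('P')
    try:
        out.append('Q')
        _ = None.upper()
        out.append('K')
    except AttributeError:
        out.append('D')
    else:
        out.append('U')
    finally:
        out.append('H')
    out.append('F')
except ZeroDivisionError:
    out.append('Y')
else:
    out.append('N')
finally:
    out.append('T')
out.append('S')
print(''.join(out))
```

Execution trace: 'P' (try body) → 'Q' (inner try body) → 'D' (inner except AttributeError) → 'H' (inner finally) → 'F' (try body, no exception) → 'N' (else) → 'T' (finally) → 'S' (after the try/except). Output: PQDHFNTS

Answer: PQDHFNTS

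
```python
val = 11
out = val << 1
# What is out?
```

Trace:
`val = 11` → val = 11
`out = val << 1` → out = 22
So out = 22

Answer: 22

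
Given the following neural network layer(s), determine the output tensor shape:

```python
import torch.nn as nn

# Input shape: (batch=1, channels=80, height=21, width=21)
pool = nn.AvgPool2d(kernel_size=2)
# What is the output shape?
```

Input: (1, 80, 21, 21) -> Output: (1, 80, 10, 10)

Answer: (1, 80, 10, 10)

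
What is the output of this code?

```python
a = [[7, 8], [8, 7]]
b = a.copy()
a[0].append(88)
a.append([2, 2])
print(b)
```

Key concept: shallow copy with nested lists.
Step by step:
`a = [[7, 8], [8, 7]]` → a = [[7, 8], [8, 7]]
`b = a.copy()` → b = [[7, 8], [8, 7]]
`a[0].append(88)` → a = [[7, 8, 88], [8, 7]]; b = [[7, 8, 88], [8, 7]]
`a.append([2, 2])` → a = [[7, 8, 88], [8, 7], [2, 2]]
`print(b)` → prints [[7, 8, 88], [8, 7]]

Answer: [[7, 8, 88], [8, 7]]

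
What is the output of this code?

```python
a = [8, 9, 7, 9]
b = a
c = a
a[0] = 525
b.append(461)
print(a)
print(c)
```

Key concept: multiple aliases.
Step by step:
`a = [8, 9, 7, 9]` → a = [8, 9, 7, 9]
`b = a` → b = [8, 9, 7, 9] (same object as a)
`c = a` → c = [8, 9, 7, 9] (same object as a, b)
`a[0] = 525` → a = [525, 9, 7, 9] (same object as b, c); b = [525, 9, 7, 9] (same object as a, c); c = [525, 9, 7, 9] (same object as a, b)
`b.append(461)` → a = [525, 9, 7, 9, 461] (same object as b, c); b = [525, 9, 7, 9, 461] (same object as a, c); c = [525, 9, 7, 9, 461] (same object as a, b)
`print(a)` → prints [525, 9, 7, 9, 461]
`print(c)` → prints [525, 9, 7, 9, 461]

Answer:
[525, 9, 7, 9, 461]
[525, 9, 7, 9, 461]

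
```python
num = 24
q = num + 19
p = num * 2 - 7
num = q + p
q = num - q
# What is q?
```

Trace:
`num = 24` → num = 24
`q = num + 19` → q = 43
`p = num * 2 - 7` → p = 41
`num = q + p` → num = 84
`q = num - q` → q = 41
So q = 41

Answer: 41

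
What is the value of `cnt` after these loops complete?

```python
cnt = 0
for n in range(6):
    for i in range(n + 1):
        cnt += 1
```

Triangle: 1 + 2 + ... + 6
`cnt` takes the values: 0 → 1 → 2 → 3 → 4 → 5 → 6 → 7 → 8 → 9 → 10 → 11 → 12 → 13 → 14 → 15 → 16 → 17 → 18 → 19 → 20 → 21

Answer: 21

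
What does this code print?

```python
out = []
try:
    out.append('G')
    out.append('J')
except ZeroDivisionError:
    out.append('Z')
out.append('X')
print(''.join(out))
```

Execution trace: 'G' (try body) → 'J' (try body, no exception) → 'X' (after the try/except). Output: GJX

Answer: GJX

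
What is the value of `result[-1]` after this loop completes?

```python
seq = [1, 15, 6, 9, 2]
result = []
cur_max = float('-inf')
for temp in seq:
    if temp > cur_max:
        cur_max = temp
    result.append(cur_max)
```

Running max ends at 15
`result` takes the values: [] → [1] → [1, 15] → [1, 15, 15] → [1, 15, 15, 15] → [1, 15, 15, 15, 15]
So `result[-1]` = 15

Answer: 15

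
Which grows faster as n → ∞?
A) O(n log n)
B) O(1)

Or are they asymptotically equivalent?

O(n log n) vs O(1): Higher order terms dominate.

Answer: A) O(n log n) grows faster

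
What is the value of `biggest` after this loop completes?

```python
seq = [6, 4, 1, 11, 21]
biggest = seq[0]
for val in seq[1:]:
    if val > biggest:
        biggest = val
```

Maximum of [6, 4, 1, 11, 21]
`biggest` takes the values: 6 → 11 → 21

Answer: 21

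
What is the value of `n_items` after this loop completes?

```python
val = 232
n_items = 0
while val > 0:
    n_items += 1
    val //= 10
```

Count digits by repeated division by 10
`n_items` takes the values: 0 → 1 → 2 → 3

Answer: 3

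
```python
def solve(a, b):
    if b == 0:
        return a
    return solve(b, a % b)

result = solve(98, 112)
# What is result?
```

solve(98, 112) -> solve(112, 98) -> solve(98, 14) -> solve(14, 0) -> 14

Answer: 14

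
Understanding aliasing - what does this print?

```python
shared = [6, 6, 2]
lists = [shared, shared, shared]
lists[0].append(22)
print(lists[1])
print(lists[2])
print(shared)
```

Key concept: list of same reference.
Step by step:
`shared = [6, 6, 2]` → shared = [6, 6, 2]
`lists = [shared, shared, shared]` → lists = [[6, 6, 2], [6, 6, 2], [6, 6, 2]]
`lists[0].append(22)` → shared = [6, 6, 2, 22]; lists = [[6, 6, 2, 22], [6, 6, 2, 22], [6, 6, 2, 22]]
`print(lists[1])` → prints [6, 6, 2, 22]
`print(lists[2])` → prints [6, 6, 2, 22]
`print(shared)` → prints [6, 6, 2, 22]

Answer:
[6, 6, 2, 22]
[6, 6, 2, 22]
[6, 6, 2, 22]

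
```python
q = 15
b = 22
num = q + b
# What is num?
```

Trace:
`q = 15` → q = 15
`b = 22` → b = 22
`num = q + b` → num = 37
So num = 37

Answer: 37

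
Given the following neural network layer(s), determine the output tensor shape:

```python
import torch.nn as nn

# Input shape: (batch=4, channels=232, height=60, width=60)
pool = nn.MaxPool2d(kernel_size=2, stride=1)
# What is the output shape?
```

Input: (4, 232, 60, 60) -> Output: (4, 232, 59, 59)

Answer: (4, 232, 59, 59)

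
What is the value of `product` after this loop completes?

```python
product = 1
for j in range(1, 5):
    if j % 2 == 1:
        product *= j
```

Product of odd numbers 1 to 4
`product` takes the values: 1 → 3

Answer: 3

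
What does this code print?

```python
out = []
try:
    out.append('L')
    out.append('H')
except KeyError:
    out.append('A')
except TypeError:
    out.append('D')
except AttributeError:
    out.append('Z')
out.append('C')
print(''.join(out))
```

Execution trace: 'L' (try body) → 'H' (try body, no exception) → 'C' (after the try/except). Output: LHC

Answer: LHC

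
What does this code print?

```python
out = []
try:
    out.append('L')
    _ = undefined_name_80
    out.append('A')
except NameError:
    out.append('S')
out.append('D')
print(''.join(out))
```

Execution trace: 'L' (try body) → 'S' (except NameError) → 'D' (after the try/except). Output: LSD

Answer: LSD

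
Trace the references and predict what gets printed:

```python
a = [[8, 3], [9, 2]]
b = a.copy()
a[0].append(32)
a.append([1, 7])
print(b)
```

Key concept: shallow copy with nested lists.
Step by step:
`a = [[8, 3], [9, 2]]` → a = [[8, 3], [9, 2]]
`b = a.copy()` → b = [[8, 3], [9, 2]]
`a[0].append(32)` → a = [[8, 3, 32], [9, 2]]; b = [[8, 3, 32], [9, 2]]
`a.append([1, 7])` → a = [[8, 3, 32], [9, 2], [1, 7]]
`print(b)` → prints [[8, 3, 32], [9, 2]]

Answer: [[8, 3, 32], [9, 2]]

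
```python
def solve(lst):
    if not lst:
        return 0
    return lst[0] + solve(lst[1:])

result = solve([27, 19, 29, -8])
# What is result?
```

27 + 19 + 29 + (-8) + 0 = 67

Answer: 67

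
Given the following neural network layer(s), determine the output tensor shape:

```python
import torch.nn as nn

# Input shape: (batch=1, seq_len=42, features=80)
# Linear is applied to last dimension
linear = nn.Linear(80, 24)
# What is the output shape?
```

Input: (1, 42, 80) -> Output: (1, 42, 24)

Answer: (1, 42, 24)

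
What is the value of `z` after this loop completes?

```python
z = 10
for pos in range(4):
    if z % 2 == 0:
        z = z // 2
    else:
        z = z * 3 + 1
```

Collatz-style transformation from 10
`z` takes the values: 10 → 5 → 16 → 8 → 4

Answer: 4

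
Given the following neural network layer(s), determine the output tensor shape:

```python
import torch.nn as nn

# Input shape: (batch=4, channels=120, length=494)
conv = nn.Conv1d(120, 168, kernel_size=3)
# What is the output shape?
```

Input: (4, 120, 494) -> Output: (4, 168, 492)

Answer: (4, 168, 492)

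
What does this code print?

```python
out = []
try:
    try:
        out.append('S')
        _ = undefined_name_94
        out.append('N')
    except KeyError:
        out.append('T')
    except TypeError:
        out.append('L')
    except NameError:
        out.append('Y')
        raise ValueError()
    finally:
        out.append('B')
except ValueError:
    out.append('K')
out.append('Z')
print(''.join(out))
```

Execution trace: 'S' (try body) → 'Y' (except NameError) → 'B' (finally) → 'K' (outer except ValueError) → 'Z' (after the try/except). Output: SYBKZ

Answer: SYBKZ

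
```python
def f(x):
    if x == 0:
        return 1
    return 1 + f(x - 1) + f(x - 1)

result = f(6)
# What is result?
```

f(x) = 1 + 2·f(x-1), f(0)=1. Closed form: (1+1)·2^6 - 1 = 127.

Answer: 127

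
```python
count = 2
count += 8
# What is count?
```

Trace:
`count = 2` → count = 2
`count += 8` → count = 10
So count = 10

Answer: 10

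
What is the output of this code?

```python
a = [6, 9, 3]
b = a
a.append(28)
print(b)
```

Key concept: basic list aliasing.
Step by step:
`a = [6, 9, 3]` → a = [6, 9, 3]
`b = a` → b = [6, 9, 3] (same object as a)
`a.append(28)` → a = [6, 9, 3, 28] (same object as b); b = [6, 9, 3, 28] (same object as a)
`print(b)` → prints [6, 9, 3, 28]

Answer: [6, 9, 3, 28]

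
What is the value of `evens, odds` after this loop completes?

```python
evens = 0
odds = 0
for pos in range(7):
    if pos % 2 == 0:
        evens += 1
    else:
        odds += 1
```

Count evens and odds in range(7)
`evens, odds` takes the values: (0, 0) → (1, 0) → (1, 1) → (2, 1) → (2, 2) → (3, 2) → (3, 3) → (4, 3)

Answer: 4, 3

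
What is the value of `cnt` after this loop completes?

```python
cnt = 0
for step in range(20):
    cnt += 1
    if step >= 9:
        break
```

Loop breaks when step reaches 9, cnt is 10
`cnt` takes the values: 0 → 1 → 2 → 3 → 4 → 5 → 6 → 7 → 8 → 9 → 10

Answer: 10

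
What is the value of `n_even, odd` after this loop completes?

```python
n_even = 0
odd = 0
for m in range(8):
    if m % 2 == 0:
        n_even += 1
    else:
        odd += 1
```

Count evens and odds in range(8)
`n_even, odd` takes the values: (0, 0) → (1, 0) → (1, 1) → (2, 1) → (2, 2) → (3, 2) → (3, 3) → (4, 3) → (4, 4)

Answer: 4, 4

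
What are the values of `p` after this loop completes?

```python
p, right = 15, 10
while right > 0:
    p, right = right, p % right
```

GCD of 15 and 10
`p` takes the values: 15 → 10 → 5

Answer: 5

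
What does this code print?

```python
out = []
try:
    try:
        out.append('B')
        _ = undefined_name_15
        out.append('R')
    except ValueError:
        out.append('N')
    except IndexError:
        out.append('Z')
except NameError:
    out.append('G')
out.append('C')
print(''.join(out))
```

Execution trace: 'B' (try body) → 'G' (outer except NameError) → 'C' (after the try/except). Output: BGC

Answer: BGC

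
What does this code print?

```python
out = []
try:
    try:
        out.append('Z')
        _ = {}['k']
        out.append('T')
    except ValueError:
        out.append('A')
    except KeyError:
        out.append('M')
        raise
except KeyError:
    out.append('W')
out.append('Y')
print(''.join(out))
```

Execution trace: 'Z' (inner try body) → 'M' (inner except KeyError) → 'W' (outer except KeyError) → 'Y' (after the try/except). Output: ZMWY

Answer: ZMWY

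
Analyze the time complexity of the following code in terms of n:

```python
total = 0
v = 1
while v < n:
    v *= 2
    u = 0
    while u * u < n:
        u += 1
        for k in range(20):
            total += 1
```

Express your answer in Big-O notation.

Each loop level contributes: log n × √n × 1. Multiplying the contributions gives O(√n log n).

Answer: O(√n log n)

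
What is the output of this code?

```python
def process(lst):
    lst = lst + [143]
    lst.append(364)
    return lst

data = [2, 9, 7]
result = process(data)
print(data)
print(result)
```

Key concept: rebinding parameter vs mutation.
Step by step:
`data = [2, 9, 7]` → data = [2, 9, 7]
`result = process(data)` → result = [2, 9, 7, 143, 364]
`print(data)` → prints [2, 9, 7]
`print(result)` → prints [2, 9, 7, 143, 364]

Answer:
[2, 9, 7]
[2, 9, 7, 143, 364]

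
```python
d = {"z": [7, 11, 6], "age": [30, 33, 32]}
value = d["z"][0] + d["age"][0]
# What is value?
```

Trace:
`d = {"z": [7, 11, 6], "age": [30, 33, 32]}` → d = {'z': [7, 11, 6], 'age': [30, 33, 32]}
`value = d["z"][0] + d["age"][0]` → value = 37
So value = 37

Answer: 37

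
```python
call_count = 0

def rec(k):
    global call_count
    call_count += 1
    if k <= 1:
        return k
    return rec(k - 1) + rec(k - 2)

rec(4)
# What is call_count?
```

Calls(k) = 1 + Calls(k-1) + Calls(k-2); Calls(0)=Calls(1)=1. For k=4 this gives 9.

Answer: 9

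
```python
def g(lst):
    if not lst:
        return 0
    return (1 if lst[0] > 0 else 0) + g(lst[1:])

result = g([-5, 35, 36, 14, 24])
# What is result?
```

Count of positive elements in [-5, 35, 36, 14, 24] = 4

Answer: 4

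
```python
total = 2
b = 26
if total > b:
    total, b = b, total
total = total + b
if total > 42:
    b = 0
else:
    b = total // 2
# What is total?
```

Trace:
`total = 2` → total = 2
`b = 26` → b = 26
`if total > b: ...` → total > b is False → no variable changes
`total = total + b` → total = 28
`if total > 42: ...` → total > 42 is False, take else branch → b = 14
So total = 28

Answer: 28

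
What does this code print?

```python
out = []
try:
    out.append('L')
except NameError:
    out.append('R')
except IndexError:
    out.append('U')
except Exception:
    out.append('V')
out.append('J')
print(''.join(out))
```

Execution trace: 'L' (try body, no exception) → 'J' (after the try/except). Output: LJ

Answer: LJ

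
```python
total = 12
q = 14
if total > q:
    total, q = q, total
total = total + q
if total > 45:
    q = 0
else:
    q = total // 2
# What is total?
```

Trace:
`total = 12` → total = 12
`q = 14` → q = 14
`if total > q: ...` → total > q is False → no variable changes
`total = total + q` → total = 26
`if total > 45: ...` → total > 45 is False, take else branch → q = 13
So total = 26

Answer: 26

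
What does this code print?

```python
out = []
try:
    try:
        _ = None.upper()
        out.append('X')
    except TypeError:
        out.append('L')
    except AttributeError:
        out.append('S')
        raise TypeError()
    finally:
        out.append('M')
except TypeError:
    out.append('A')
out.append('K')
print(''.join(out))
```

Execution trace: 'S' (inner except AttributeError) → 'M' (inner finally) → 'A' (outer except TypeError) → 'K' (after the try/except). Output: SMAK

Answer: SMAK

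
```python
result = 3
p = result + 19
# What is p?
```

Trace:
`result = 3` → result = 3
`p = result + 19` → p = 22
So p = 22

Answer: 22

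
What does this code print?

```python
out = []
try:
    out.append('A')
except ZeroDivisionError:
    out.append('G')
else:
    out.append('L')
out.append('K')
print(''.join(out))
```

Execution trace: 'A' (try body, no exception) → 'L' (else) → 'K' (after the try/except). Output: ALK

Answer: ALK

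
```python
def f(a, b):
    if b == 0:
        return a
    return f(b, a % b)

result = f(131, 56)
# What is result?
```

f(131, 56) -> f(56, 19) -> f(19, 18) -> f(18, 1) -> f(1, 0) -> 1

Answer: 1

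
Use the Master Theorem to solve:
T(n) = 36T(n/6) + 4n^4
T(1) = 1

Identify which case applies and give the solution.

a=36, b=6, f(n)=4n^4. log_6(36) = 2. Since c=4 > 2 and the regularity condition holds (36(n/6)^4 = (36/6^4)n^4 with 36/6^4 < 1), Case 3 applies: T(n) = Θ(f(n)) = O(n^4).

Answer: O(n^4) - Case 3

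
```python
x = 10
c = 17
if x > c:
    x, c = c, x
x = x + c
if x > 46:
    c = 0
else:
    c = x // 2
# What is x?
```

Trace:
`x = 10` → x = 10
`c = 17` → c = 17
`if x > c: ...` → x > c is False → no variable changes
`x = x + c` → x = 27
`if x > 46: ...` → x > 46 is False, take else branch → c = 13
So x = 27

Answer: 27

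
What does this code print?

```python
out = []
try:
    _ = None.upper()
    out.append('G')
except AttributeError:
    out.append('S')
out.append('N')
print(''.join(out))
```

Execution trace: 'S' (except AttributeError) → 'N' (after the try/except). Output: SN

Answer: SN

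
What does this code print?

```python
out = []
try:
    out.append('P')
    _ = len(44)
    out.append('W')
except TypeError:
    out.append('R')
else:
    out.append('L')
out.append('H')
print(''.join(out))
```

Execution trace: 'P' (try body) → 'R' (except TypeError) → 'H' (after the try/except). Output: PRH

Answer: PRH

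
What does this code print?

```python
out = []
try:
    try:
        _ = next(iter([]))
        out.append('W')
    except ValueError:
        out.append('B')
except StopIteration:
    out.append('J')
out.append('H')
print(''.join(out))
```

Execution trace: 'J' (outer except StopIteration) → 'H' (after the try/except). Output: JH

Answer: JH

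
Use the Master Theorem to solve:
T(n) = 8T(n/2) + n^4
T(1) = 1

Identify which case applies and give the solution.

a=8, b=2, f(n)=n^4. log_2(8) = 3. Since c=4 > 3 and the regularity condition holds (8(n/2)^4 = (8/2^4)n^4 with 8/2^4 < 1), Case 3 applies: T(n) = Θ(f(n)) = O(n^4).

Answer: O(n^4) - Case 3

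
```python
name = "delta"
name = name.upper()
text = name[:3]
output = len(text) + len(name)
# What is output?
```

Trace:
`name = "delta"` → name = 'delta'
`name = name.upper()` → name = 'DELTA'
`text = name[:3]` → text = 'DEL'
`output = len(text) + len(name)` → output = 8
So output = 8

Answer: 8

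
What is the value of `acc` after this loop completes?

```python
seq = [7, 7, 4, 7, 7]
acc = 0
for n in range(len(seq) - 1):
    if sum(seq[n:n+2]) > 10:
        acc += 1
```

Count windows with sum > 10
`acc` takes the values: 0 → 1 → 2 → 3 → 4

Answer: 4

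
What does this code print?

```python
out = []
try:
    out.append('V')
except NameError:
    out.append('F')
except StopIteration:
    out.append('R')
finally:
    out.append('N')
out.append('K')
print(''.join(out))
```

Execution trace: 'V' (try body, no exception) → 'N' (finally) → 'K' (after the try/except). Output: VNK

Answer: VNK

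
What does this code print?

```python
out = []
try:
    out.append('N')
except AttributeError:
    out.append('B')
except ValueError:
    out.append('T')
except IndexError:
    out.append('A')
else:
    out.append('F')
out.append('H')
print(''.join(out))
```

Execution trace: 'N' (try body, no exception) → 'F' (else) → 'H' (after the try/except). Output: NFH

Answer: NFH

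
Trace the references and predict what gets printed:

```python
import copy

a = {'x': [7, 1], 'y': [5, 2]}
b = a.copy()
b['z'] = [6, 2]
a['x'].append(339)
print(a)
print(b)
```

Key concept: shallow copy of dict with mutable values.
Step by step:
`a = {'x': [7, 1], 'y': [5, 2]}` → a = {'x': [7, 1], 'y': [5, 2]}
`b = a.copy()` → b = {'x': [7, 1], 'y': [5, 2]}
`b['z'] = [6, 2]` → b = {'x': [7, 1], 'y': [5, 2], 'z': [6, 2]}
`a['x'].append(339)` → a = {'x': [7, 1, 339], 'y': [5, 2]}; b = {'x': [7, 1, 339], 'y': [5, 2], 'z': [6, 2]}
`print(a)` → prints {'x': [7, 1, 339], 'y': [5, 2]}
`print(b)` → prints {'x': [7, 1, 339], 'y': [5, 2], 'z': [6, 2]}

Answer:
{'x': [7, 1, 339], 'y': [5, 2]}
{'x': [7, 1, 339], 'y': [5, 2], 'z': [6, 2]}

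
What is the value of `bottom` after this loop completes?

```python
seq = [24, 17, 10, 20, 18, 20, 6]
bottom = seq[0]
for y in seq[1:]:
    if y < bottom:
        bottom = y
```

Minimum of [24, 17, 10, 20, 18, 20, 6]
`bottom` takes the values: 24 → 17 → 10 → 6

Answer: 6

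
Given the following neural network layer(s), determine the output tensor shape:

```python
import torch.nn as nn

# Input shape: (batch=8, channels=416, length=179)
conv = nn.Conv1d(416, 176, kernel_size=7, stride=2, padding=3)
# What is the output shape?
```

Input: (8, 416, 179) -> Output: (8, 176, 90)

Answer: (8, 176, 90)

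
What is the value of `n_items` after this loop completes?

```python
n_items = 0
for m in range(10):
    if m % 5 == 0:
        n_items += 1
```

Count numbers divisible by 5 in range(10)
`n_items` takes the values: 0 → 1 → 2

Answer: 2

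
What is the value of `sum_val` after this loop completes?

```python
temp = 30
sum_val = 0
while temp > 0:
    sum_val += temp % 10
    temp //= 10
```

Sum digits of 30
`sum_val` takes the values: 0 → 3

Answer: 3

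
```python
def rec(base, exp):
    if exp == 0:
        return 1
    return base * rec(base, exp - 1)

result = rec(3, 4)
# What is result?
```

rec(3, 4) = 3 * 3 * 3 * 3 = 81

Answer: 81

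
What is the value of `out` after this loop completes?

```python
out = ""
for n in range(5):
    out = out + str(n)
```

Concatenate digits 0 to 4
`out` takes the values: "" → "0" → "01" → "012" → "0123" → "01234"

Answer: "01234"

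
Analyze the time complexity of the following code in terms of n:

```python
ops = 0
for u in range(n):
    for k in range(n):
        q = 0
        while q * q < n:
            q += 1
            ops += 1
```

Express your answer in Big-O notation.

Each loop level contributes: n × n × √n. Multiplying the contributions gives O(n^2√n).

Answer: O(n^2√n)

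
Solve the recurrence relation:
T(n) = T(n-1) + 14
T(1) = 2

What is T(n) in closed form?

Unrolling: T(n) = T(1) + 14·(n-1) = 2 + 14(n-1) = 14n - 12.

Answer: T(n) = 14n - 12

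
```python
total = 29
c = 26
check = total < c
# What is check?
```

Trace:
`total = 29` → total = 29
`c = 26` → c = 26
`check = total < c` → check = False
So check = False

Answer: False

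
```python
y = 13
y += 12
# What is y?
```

Trace:
`y = 13` → y = 13
`y += 12` → y = 25
So y = 25

Answer: 25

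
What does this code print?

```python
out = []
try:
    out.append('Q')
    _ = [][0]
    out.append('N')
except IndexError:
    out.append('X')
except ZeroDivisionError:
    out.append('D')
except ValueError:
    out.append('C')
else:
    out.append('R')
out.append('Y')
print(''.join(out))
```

Execution trace: 'Q' (try body) → 'X' (except IndexError) → 'Y' (after the try/except). Output: QXY

Answer: QXY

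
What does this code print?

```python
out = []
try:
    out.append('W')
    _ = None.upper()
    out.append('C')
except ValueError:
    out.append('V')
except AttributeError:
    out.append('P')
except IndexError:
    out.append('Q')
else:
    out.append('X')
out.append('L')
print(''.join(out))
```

Execution trace: 'W' (try body) → 'P' (except AttributeError) → 'L' (after the try/except). Output: WPL

Answer: WPL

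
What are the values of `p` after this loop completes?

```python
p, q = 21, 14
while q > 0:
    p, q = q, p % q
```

GCD of 21 and 14
`p` takes the values: 21 → 14 → 7

Answer: 7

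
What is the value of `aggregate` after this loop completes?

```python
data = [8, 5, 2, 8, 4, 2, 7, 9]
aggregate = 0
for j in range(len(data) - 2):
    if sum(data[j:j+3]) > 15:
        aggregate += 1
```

Count windows with sum > 15
`aggregate` takes the values: 0 → 1

Answer: 1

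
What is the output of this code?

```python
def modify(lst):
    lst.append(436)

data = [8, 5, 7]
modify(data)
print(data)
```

Key concept: function modifies passed list.
Step by step:
`data = [8, 5, 7]` → data = [8, 5, 7]
`modify(data)` → data = [8, 5, 7, 436]
`print(data)` → prints [8, 5, 7, 436]

Answer: [8, 5, 7, 436]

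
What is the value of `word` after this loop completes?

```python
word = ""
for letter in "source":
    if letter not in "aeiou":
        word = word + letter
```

Remove vowels from 'source'
`word` takes the values: "" → "s" → "sr" → "src"

Answer: "src"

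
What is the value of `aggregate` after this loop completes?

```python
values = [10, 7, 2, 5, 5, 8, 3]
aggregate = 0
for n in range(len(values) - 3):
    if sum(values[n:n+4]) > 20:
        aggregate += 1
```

Count windows with sum > 20
`aggregate` takes the values: 0 → 1 → 2

Answer: 2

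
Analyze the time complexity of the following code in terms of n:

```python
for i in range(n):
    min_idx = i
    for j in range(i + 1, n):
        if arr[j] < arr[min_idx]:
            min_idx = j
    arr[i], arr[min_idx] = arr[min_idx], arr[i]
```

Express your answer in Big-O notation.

This is Selection sort. Time complexity: O(n²).

Answer: O(n²)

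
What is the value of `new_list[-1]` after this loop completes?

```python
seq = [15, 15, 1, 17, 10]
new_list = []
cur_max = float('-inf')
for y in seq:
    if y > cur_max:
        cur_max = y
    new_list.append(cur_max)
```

Running max ends at 17
`new_list` takes the values: [] → [15] → [15, 15] → [15, 15, 15] → [15, 15, 15, 17] → [15, 15, 15, 17, 17]
So `new_list[-1]` = 17

Answer: 17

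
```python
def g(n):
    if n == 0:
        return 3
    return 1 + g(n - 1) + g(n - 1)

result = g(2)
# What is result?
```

g(n) = 1 + 2·g(n-1), g(0)=3. Closed form: (3+1)·2^2 - 1 = 15.

Answer: 15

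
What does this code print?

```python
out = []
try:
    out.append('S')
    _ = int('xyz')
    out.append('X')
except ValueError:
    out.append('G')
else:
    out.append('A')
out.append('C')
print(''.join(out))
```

Execution trace: 'S' (try body) → 'G' (except ValueError) → 'C' (after the try/except). Output: SGC

Answer: SGC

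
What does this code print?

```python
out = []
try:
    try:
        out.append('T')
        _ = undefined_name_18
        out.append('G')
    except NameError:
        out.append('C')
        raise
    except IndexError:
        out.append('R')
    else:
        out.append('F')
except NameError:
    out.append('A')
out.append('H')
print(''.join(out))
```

Execution trace: 'T' (inner try body) → 'C' (inner except NameError) → 'A' (outer except NameError) → 'H' (after the try/except). Output: TCAH

Answer: TCAH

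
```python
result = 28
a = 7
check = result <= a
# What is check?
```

Trace:
`result = 28` → result = 28
`a = 7` → a = 7
`check = result <= a` → check = False
So check = False

Answer: False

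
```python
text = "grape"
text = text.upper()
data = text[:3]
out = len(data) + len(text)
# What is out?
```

Trace:
`text = "grape"` → text = 'grape'
`text = text.upper()` → text = 'GRAPE'
`data = text[:3]` → data = 'GRA'
`out = len(data) + len(text)` → out = 8
So out = 8

Answer: 8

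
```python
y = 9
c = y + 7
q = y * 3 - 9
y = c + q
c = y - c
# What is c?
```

Trace:
`y = 9` → y = 9
`c = y + 7` → c = 16
`q = y * 3 - 9` → q = 18
`y = c + q` → y = 34
`c = y - c` → c = 18
So c = 18

Answer: 18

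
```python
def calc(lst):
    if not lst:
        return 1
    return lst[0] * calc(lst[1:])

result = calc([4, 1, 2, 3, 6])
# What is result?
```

Product over [4, 1, 2, 3, 6] = 4 * 1 * 2 * 3 * 6 = 144

Answer: 144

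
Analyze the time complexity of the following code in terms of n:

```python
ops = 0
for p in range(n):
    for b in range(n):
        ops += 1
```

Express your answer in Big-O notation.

Each loop level contributes: n × n. Multiplying the contributions gives O(n^2).

Answer: O(n^2)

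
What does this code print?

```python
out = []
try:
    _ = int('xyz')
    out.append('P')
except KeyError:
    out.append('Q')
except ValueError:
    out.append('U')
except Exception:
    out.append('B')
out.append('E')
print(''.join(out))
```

Execution trace: 'U' (except ValueError) → 'E' (after the try/except). Output: UE

Answer: UE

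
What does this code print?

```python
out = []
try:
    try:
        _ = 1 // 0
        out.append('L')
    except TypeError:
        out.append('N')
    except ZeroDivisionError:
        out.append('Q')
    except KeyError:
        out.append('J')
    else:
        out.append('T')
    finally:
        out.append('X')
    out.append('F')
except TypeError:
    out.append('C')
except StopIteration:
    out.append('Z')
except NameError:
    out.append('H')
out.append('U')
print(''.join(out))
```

Execution trace: 'Q' (inner except ZeroDivisionError) → 'X' (inner finally) → 'F' (try body, no exception) → 'U' (after the try/except). Output: QXFU

Answer: QXFU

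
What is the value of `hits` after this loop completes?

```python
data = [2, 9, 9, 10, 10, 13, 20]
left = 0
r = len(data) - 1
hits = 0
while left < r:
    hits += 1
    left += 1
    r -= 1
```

Iterations until pointers meet (list length 7)
`hits` takes the values: 0 → 1 → 2 → 3

Answer: 3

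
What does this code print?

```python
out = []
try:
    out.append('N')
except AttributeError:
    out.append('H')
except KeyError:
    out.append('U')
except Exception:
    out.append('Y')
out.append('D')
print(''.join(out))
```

Execution trace: 'N' (try body, no exception) → 'D' (after the try/except). Output: ND

Answer: ND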